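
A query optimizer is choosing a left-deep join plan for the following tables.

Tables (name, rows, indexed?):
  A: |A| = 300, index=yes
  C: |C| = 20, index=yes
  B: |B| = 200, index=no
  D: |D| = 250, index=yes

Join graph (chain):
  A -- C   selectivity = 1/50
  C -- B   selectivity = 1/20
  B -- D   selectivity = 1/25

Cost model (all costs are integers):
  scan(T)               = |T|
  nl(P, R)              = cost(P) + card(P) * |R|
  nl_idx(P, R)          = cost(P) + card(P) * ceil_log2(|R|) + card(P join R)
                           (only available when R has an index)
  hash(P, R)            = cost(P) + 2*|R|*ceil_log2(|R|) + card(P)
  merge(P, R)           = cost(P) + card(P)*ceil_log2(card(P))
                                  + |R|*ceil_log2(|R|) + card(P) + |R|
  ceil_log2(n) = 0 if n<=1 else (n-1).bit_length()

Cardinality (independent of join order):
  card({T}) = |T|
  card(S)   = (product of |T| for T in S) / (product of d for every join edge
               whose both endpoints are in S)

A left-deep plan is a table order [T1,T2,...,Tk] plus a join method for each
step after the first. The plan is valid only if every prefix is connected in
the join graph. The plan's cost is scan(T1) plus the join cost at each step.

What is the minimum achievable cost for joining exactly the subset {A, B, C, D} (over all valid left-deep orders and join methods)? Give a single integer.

Selinger DP over subsets of {A,B,C,D}:
  {A}: scan cost=300, card=300
  {C}: scan cost=20, card=20
  {B}: scan cost=200, card=200
  {D}: scan cost=250, card=250
  {AC}: card=120; try (A,nl_idx)→320, (C,hash)→800, (C,nl_idx)→1920, (A,merge)→3140, (C,merge)→3420, (A,hash)→5440 …(+2); best=320 via (A,nl_idx)
  {BC}: card=200; try (C,hash)→600, (C,nl_idx)→1400, (B,merge)→1940, (C,merge)→2120, (B,hash)→3240, (B,nl)→4020 …(+1); best=600 via (C,hash)
  {BD}: card=2000; try (B,hash)→3700, (D,nl_idx)→3800, (D,merge)→4250, (B,merge)→4300, (D,hash)→4400, (D,nl)→50200 …(+1); best=3700 via (B,hash)
  {ABC}: card=1200; try (B,merge)→3080, (A,nl_idx)→3600, (B,hash)→3640, (A,merge)→5400, (A,hash)→6200, (B,nl)→24320 …(+1); best=3080 via (B,merge)
  {BCD}: card=2000; try (D,nl_idx)→4200, (D,merge)→4650, (D,hash)→4800, (C,hash)→5900, (C,nl_idx)→15700, (C,merge)→27820 …(+2); best=4200 via (D,nl_idx)
  {ABCD}: card=12000; try (D,hash)→8280, (A,hash)→11600, (D,merge)→19730, (D,nl_idx)→24680, (A,merge)→31200, (A,nl_idx)→34200 …(+2); best=8280 via (D,hash)

8280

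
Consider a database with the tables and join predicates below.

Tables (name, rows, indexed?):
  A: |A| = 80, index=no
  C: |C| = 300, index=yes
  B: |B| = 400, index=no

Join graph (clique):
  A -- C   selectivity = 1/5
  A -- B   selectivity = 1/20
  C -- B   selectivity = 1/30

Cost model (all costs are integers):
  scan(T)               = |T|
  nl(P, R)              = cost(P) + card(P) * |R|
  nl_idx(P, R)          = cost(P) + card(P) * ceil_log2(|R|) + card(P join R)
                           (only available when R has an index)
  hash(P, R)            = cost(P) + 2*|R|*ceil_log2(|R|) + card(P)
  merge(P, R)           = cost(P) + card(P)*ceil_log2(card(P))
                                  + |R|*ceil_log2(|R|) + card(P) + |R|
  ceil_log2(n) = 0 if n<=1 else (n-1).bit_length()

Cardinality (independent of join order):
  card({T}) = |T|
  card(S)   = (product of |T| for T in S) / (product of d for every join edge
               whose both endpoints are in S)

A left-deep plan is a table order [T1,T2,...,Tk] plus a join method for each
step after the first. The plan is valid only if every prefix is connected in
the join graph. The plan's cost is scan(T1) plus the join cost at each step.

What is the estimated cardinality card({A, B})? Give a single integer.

Tables in S: A(80), B(400)
Edges inside S: A-B(d=20)
numerator = 80 * 400 = 32000
denominator = 20 = 20
card(S) = 32000 / 20 = 1600

1600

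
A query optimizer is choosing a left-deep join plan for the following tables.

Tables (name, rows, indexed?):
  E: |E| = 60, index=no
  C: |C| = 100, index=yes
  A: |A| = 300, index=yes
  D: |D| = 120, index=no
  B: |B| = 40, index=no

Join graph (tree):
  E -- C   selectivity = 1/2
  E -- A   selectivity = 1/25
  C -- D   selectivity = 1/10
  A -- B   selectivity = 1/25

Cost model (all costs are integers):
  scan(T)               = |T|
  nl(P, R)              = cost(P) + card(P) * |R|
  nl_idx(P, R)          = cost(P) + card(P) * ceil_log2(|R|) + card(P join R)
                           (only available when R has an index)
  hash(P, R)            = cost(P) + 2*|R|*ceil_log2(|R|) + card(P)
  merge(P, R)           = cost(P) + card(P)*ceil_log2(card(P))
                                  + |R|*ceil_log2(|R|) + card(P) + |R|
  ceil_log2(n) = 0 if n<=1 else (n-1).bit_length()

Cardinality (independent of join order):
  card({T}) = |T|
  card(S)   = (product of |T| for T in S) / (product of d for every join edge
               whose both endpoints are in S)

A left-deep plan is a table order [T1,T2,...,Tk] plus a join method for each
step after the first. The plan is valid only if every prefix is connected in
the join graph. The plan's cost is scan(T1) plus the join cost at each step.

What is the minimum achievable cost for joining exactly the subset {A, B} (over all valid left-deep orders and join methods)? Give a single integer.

880

Selinger DP over subsets of {A,B}:
  {A}: scan cost=300, card=300
  {B}: scan cost=40, card=40
  {AB}: card=480; try (A,nl_idx)→880, (B,hash)→1080, (A,merge)→3320, (B,merge)→3580, (A,hash)→5480, (A,nl)→12040 …(+1); best=880 via (A,nl_idx)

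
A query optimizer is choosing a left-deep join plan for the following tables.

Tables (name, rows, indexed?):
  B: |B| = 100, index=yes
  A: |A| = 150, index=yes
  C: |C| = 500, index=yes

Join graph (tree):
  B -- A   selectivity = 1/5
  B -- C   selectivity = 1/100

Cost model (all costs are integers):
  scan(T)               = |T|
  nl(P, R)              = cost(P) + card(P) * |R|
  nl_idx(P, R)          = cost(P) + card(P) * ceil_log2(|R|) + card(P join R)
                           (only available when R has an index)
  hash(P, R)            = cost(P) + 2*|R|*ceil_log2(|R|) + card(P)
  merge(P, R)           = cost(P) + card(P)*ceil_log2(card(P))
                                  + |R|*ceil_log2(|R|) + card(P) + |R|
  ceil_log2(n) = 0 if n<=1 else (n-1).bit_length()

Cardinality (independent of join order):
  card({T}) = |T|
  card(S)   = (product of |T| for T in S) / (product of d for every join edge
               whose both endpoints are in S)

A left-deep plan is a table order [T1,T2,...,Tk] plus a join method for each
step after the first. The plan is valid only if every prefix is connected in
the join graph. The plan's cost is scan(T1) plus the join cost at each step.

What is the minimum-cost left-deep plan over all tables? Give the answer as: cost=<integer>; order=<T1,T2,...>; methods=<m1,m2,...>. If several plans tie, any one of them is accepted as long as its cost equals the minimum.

cost=4400; order=B,C,A; methods=nl_idx,hash

Selinger DP (subsets sized 1..n):
  {B}: scan cost=100, card=100
  {A}: scan cost=150, card=150
  {C}: scan cost=500, card=500
  {AB}: card=3000; try (B,hash)→1700, (A,merge)→2250, (B,merge)→2300, (A,hash)→2600, (A,nl_idx)→3900, (B,nl_idx)→4200 …(+2); best=1700 via (B,hash)
  {BC}: card=500; try (C,nl_idx)→1500, (B,hash)→2400, (B,nl_idx)→4500, (C,merge)→5900, (B,merge)→6300, (C,hash)→9200 …(+2); best=1500 via (C,nl_idx)
  {ABC}: card=15000; try (A,hash)→4400, (A,merge)→7850, (C,hash)→13700, (A,nl_idx)→20500, (C,nl_idx)→43700, (C,merge)→45700 …(+2); best=4400 via (A,hash)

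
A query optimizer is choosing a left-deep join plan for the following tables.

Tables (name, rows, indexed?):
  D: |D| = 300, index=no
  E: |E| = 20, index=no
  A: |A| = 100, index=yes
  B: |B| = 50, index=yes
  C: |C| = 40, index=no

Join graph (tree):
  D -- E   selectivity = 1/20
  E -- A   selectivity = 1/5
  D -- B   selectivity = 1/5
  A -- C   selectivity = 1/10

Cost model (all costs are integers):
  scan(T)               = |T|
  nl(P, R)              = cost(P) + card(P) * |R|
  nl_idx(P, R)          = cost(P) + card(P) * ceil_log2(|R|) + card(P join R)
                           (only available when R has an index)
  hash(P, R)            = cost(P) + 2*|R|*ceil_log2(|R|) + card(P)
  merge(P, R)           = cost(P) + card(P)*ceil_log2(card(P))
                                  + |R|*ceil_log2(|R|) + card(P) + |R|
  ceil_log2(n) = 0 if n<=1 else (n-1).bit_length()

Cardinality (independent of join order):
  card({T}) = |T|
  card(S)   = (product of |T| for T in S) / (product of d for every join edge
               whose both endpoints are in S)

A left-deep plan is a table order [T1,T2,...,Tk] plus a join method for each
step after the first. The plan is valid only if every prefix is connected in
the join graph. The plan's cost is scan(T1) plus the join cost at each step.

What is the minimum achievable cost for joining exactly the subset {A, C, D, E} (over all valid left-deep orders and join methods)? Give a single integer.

8280

Selinger DP over subsets of {A,C,D,E}:
  {D}: scan cost=300, card=300
  {E}: scan cost=20, card=20
  {A}: scan cost=100, card=100
  {C}: scan cost=40, card=40
  {DE}: card=300; try (E,hash)→800, (D,merge)→3140, (E,merge)→3420, (D,hash)→5440, (D,nl)→6020, (E,nl)→6300; best=800 via (E,hash)
  {AE}: card=400; try (E,hash)→400, (A,nl_idx)→560, (A,merge)→940, (E,merge)→1020, (A,hash)→1440, (A,nl)→2020 …(+1); best=400 via (E,hash)
  {AC}: card=400; try (C,hash)→680, (A,nl_idx)→720, (A,merge)→1120, (C,merge)→1180, (A,hash)→1480, (A,nl)→4040 …(+1); best=680 via (C,hash)
  {ADE}: card=6000; try (A,hash)→2500, (A,merge)→4600, (D,hash)→6200, (D,merge)→7400, (A,nl_idx)→8900, (A,nl)→30800 …(+1); best=2500 via (A,hash)
  {ACE}: card=1600; try (E,hash)→1280, (C,hash)→1280, (C,merge)→4680, (E,merge)→4800, (E,nl)→8680, (C,nl)→16400; best=1280 via (E,hash)
  {ACDE}: card=24000; try (D,hash)→8280, (C,hash)→8980, (D,merge)→23480, (C,merge)→86780, (C,nl)→242500, (D,nl)→481280; best=8280 via (D,hash)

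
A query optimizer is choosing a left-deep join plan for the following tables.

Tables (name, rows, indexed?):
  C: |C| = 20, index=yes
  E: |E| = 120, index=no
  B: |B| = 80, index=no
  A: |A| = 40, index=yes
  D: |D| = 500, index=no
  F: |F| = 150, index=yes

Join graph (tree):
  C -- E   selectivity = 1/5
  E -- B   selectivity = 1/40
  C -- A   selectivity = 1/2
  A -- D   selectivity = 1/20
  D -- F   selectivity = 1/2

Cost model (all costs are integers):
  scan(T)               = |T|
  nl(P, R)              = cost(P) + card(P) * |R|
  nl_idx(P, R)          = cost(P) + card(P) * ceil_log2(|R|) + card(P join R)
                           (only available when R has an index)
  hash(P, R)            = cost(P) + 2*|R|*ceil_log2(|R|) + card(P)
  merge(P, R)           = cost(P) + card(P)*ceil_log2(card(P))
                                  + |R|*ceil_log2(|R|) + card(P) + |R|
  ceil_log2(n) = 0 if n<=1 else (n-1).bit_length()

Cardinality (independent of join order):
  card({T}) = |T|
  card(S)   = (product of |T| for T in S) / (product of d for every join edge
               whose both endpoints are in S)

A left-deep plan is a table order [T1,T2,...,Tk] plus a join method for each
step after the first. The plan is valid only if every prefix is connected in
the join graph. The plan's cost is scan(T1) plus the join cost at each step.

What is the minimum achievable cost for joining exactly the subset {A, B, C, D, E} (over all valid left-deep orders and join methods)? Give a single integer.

31440

Selinger DP over subsets of {A,B,C,D,E}:
  {C}: scan cost=20, card=20
  {E}: scan cost=120, card=120
  {B}: scan cost=80, card=80
  {A}: scan cost=40, card=40
  {D}: scan cost=500, card=500
  {CE}: card=480; try (C,hash)→440, (E,merge)→1100, (C,merge)→1200, (C,nl_idx)→1200, (E,hash)→1720, (E,nl)→2420 …(+1); best=440 via (C,hash)
  {AC}: card=400; try (C,hash)→280, (A,merge)→420, (C,merge)→440, (A,hash)→520, (A,nl_idx)→540, (C,nl_idx)→640 …(+2); best=280 via (C,hash)
  {BE}: card=240; try (B,hash)→1360, (E,merge)→1680, (B,merge)→1720, (E,hash)→1840, (E,nl)→9680, (B,nl)→9720; best=1360 via (B,hash)
  {AD}: card=1000; try (A,hash)→1480, (A,nl_idx)→4500, (D,merge)→5320, (A,merge)→5780, (D,hash)→9080, (D,nl)→20040 …(+1); best=1480 via (A,hash)
  {BCE}: card=960; try (C,hash)→1800, (B,hash)→2040, (C,nl_idx)→3520, (C,merge)→3640, (B,merge)→5880, (C,nl)→6160 …(+1); best=1800 via (C,hash)
  {ACE}: card=9600; try (A,hash)→1400, (E,hash)→2360, (E,merge)→5240, (A,merge)→5520, (A,nl_idx)→12920, (A,nl)→19640 …(+1); best=1400 via (A,hash)
  {ACD}: card=10000; try (C,hash)→2680, (D,merge)→9280, (D,hash)→9680, (C,merge)→12600, (C,nl_idx)→16480, (C,nl)→21480 …(+1); best=2680 via (C,hash)
  {ABCE}: card=19200; try (A,hash)→3240, (B,hash)→12120, (A,merge)→12640, (A,nl_idx)→26760, (A,nl)→40200, (B,merge)→146040 …(+1); best=3240 via (A,hash)
  {ACDE}: card=240000; try (E,hash)→14360, (D,hash)→20000, (D,merge)→150400, (E,merge)→153640, (E,nl)→1202680, (D,nl)→4801400; best=14360 via (E,hash)
  {ABCDE}: card=480000; try (D,hash)→31440, (B,hash)→255480, (D,merge)→315440, (B,merge)→4575000, (D,nl)→9603240, (B,nl)→19214360; best=31440 via (D,hash)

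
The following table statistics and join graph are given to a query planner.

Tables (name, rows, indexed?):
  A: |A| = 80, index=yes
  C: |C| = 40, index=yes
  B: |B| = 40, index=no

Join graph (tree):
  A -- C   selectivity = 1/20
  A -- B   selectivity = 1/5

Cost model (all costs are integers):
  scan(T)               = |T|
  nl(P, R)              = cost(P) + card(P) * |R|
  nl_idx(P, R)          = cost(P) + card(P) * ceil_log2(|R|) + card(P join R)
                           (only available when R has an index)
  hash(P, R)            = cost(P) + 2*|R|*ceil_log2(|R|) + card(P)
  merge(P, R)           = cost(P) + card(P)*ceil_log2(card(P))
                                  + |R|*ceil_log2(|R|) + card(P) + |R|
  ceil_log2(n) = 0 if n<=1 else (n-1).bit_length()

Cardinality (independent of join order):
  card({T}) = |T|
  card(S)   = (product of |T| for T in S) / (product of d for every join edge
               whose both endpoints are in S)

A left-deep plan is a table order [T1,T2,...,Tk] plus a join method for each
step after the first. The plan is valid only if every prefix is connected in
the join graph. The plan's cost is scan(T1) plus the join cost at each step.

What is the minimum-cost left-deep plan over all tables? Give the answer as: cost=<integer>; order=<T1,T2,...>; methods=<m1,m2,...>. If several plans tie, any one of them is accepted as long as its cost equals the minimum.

Selinger DP (subsets sized 1..n):
  {A}: scan cost=80, card=80
  {C}: scan cost=40, card=40
  {B}: scan cost=40, card=40
  {AC}: card=160; try (A,nl_idx)→480, (C,hash)→640, (C,nl_idx)→720, (A,merge)→960, (C,merge)→1000, (A,hash)→1200 …(+2); best=480 via (A,nl_idx)
  {AB}: card=640; try (B,hash)→640, (A,merge)→960, (A,nl_idx)→960, (B,merge)→1000, (A,hash)→1200, (A,nl)→3240 …(+1); best=640 via (B,hash)
  {ABC}: card=1280; try (B,hash)→1120, (C,hash)→1760, (B,merge)→2200, (C,nl_idx)→5760, (B,nl)→6880, (C,merge)→7960 …(+1); best=1120 via (B,hash)

cost=1120; order=C,A,B; methods=nl_idx,hash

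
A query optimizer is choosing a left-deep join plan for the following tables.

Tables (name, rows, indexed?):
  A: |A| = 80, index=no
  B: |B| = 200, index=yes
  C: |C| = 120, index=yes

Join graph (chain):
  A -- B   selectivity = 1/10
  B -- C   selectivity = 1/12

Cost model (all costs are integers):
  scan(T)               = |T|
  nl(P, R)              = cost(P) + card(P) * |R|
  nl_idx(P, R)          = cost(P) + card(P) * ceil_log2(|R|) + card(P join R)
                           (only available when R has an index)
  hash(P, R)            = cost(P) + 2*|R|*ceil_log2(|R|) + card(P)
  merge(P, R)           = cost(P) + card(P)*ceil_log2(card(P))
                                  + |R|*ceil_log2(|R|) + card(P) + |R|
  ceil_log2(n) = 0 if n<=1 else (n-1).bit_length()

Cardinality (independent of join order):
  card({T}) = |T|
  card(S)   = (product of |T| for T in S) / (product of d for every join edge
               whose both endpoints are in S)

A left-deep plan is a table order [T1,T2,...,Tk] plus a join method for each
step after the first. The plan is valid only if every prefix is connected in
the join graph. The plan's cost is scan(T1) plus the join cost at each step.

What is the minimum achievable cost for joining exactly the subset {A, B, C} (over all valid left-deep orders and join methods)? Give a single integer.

Selinger DP over subsets of {A,B,C}:
  {A}: scan cost=80, card=80
  {B}: scan cost=200, card=200
  {C}: scan cost=120, card=120
  {AB}: card=1600; try (A,hash)→1520, (B,nl_idx)→2320, (B,merge)→2520, (A,merge)→2640, (B,hash)→3360, (B,nl)→16080 …(+1); best=1520 via (A,hash)
  {BC}: card=2000; try (C,hash)→2080, (B,merge)→2880, (C,merge)→2960, (B,nl_idx)→3080, (B,hash)→3440, (C,nl_idx)→3600 …(+2); best=2080 via (C,hash)
  {ABC}: card=16000; try (C,hash)→4800, (A,hash)→5200, (C,merge)→21680, (A,merge)→26720, (C,nl_idx)→28720, (A,nl)→162080 …(+1); best=4800 via (C,hash)

4800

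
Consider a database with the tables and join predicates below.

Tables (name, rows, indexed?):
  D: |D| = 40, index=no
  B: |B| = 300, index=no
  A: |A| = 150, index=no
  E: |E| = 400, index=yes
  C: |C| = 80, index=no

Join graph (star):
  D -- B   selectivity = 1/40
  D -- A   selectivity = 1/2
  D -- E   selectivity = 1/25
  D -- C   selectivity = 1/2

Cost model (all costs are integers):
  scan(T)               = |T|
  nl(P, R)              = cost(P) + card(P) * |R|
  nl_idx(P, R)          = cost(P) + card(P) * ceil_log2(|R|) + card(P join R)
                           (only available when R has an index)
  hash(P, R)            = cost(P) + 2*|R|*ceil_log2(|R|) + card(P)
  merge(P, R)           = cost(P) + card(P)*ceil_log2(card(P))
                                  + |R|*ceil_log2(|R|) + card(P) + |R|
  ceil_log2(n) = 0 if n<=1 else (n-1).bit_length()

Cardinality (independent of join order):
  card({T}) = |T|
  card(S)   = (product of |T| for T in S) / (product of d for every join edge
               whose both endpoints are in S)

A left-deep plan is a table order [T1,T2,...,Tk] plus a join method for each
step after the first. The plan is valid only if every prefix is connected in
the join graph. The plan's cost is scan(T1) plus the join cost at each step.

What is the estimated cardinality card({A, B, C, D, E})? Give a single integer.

Tables in S: A(150), B(300), C(80), D(40), E(400)
Edges inside S: D-B(d=40), D-A(d=2), D-E(d=25), D-C(d=2)
numerator = 150 * 300 * 80 * 40 * 400 = 57600000000
denominator = 40 * 2 * 25 * 2 = 4000
card(S) = 57600000000 / 4000 = 14400000

14400000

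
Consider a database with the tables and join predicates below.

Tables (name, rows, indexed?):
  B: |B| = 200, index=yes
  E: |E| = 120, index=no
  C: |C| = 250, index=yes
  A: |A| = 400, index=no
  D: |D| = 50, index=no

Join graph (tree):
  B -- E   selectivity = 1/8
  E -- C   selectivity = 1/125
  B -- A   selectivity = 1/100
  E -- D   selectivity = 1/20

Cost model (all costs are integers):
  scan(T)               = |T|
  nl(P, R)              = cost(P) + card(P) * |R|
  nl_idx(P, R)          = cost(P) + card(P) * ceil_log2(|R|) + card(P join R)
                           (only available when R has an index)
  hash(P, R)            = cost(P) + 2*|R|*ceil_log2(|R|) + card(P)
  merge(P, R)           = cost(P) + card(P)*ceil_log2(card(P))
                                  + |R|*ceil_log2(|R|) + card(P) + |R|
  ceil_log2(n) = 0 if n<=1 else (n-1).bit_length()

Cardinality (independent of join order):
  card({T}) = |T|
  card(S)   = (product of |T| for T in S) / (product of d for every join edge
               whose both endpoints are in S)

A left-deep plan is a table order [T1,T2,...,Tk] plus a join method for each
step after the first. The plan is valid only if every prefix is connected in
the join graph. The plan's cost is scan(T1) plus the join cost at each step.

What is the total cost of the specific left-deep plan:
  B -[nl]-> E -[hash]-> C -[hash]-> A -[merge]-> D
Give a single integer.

step 1: scan B: cost=200, card=200
step 2: join E via nl
    card(P join E) = 200*120/(8) = 3000
    cost = 200 + 200*120 = 24200
step 3: join C via hash
    card(P join C) = 3000*250/(125) = 6000
    cost = 24200 + 2*250*8 + 3000 = 31200
step 4: join A via hash
    card(P join A) = 6000*400/(100) = 24000
    cost = 31200 + 2*400*9 + 6000 = 44400
step 5: join D via merge
    card(P join D) = 24000*50/(20) = 60000
    cost = 44400 + 24000*15 + 50*6 + 24000 + 50 = 428750

428750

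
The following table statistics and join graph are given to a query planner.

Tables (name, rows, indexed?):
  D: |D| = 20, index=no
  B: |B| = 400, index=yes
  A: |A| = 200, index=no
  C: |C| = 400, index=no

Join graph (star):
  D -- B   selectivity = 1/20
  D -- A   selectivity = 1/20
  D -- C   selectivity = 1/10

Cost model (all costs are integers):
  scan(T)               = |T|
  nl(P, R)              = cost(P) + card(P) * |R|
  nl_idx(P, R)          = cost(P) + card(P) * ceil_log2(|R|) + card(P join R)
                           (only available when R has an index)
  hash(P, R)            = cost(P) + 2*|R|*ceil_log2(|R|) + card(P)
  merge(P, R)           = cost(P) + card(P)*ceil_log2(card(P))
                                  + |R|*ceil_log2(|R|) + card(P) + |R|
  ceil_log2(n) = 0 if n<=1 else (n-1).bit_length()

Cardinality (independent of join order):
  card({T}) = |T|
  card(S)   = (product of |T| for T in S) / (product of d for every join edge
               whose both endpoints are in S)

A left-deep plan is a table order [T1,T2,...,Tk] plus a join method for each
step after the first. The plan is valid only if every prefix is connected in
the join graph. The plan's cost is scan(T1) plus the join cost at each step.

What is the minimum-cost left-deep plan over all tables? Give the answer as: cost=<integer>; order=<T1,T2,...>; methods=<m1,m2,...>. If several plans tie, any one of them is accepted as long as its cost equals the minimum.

cost=15400; order=D,B,A,C; methods=nl_idx,hash,hash

Selinger DP (subsets sized 1..n):
  {D}: scan cost=20, card=20
  {B}: scan cost=400, card=400
  {A}: scan cost=200, card=200
  {C}: scan cost=400, card=400
  {BD}: card=400; try (B,nl_idx)→600, (D,hash)→1000, (B,merge)→4140, (D,merge)→4520, (B,hash)→7240, (B,nl)→8020 …(+1); best=600 via (B,nl_idx)
  {AD}: card=200; try (D,hash)→600, (A,merge)→1940, (D,merge)→2120, (A,hash)→3240, (A,nl)→4020, (D,nl)→4200; best=600 via (D,hash)
  {CD}: card=800; try (D,hash)→1000, (C,merge)→4140, (D,merge)→4520, (C,hash)→7240, (C,nl)→8020, (D,nl)→8400; best=1000 via (D,hash)
  {ABD}: card=4000; try (A,hash)→4200, (B,merge)→6400, (B,nl_idx)→6400, (A,merge)→6400, (B,hash)→8000, (B,nl)→80600 …(+1); best=4200 via (A,hash)
  {BCD}: card=16000; try (C,hash)→8200, (C,merge)→8600, (B,hash)→9000, (B,merge)→13800, (B,nl_idx)→24200, (C,nl)→160600 …(+1); best=8200 via (C,hash)
  {ACD}: card=8000; try (A,hash)→5000, (C,merge)→6400, (C,hash)→8000, (A,merge)→11600, (C,nl)→80600, (A,nl)→161000; best=5000 via (A,hash)
  {ABCD}: card=160000; try (C,hash)→15400, (B,hash)→20200, (A,hash)→27400, (C,merge)→60200, (B,merge)→121000, (B,nl_idx)→237000 …(+4); best=15400 via (C,hash)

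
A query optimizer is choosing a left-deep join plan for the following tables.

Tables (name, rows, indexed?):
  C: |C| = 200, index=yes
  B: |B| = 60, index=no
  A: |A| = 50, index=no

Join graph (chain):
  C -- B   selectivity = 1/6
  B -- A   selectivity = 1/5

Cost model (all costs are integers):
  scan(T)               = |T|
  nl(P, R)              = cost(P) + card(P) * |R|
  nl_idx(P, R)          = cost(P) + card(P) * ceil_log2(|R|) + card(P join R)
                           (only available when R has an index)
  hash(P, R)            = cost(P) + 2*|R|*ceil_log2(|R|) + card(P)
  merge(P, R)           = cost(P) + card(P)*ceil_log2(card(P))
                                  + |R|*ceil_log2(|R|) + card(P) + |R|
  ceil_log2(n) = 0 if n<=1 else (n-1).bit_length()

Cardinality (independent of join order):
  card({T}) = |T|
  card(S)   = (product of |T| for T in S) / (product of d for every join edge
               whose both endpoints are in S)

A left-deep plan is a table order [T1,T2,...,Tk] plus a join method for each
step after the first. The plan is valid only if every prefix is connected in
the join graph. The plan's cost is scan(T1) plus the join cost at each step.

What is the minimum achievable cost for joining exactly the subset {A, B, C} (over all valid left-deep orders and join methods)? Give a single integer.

Selinger DP over subsets of {A,B,C}:
  {C}: scan cost=200, card=200
  {B}: scan cost=60, card=60
  {A}: scan cost=50, card=50
  {BC}: card=2000; try (B,hash)→1120, (C,merge)→2280, (B,merge)→2420, (C,nl_idx)→2540, (C,hash)→3320, (C,nl)→12060 …(+1); best=1120 via (B,hash)
  {AB}: card=600; try (A,hash)→720, (B,hash)→820, (B,merge)→820, (A,merge)→830, (B,nl)→3050, (A,nl)→3060; best=720 via (A,hash)
  {ABC}: card=20000; try (A,hash)→3720, (C,hash)→4520, (C,merge)→9120, (A,merge)→25470, (C,nl_idx)→25520, (A,nl)→101120 …(+1); best=3720 via (A,hash)

3720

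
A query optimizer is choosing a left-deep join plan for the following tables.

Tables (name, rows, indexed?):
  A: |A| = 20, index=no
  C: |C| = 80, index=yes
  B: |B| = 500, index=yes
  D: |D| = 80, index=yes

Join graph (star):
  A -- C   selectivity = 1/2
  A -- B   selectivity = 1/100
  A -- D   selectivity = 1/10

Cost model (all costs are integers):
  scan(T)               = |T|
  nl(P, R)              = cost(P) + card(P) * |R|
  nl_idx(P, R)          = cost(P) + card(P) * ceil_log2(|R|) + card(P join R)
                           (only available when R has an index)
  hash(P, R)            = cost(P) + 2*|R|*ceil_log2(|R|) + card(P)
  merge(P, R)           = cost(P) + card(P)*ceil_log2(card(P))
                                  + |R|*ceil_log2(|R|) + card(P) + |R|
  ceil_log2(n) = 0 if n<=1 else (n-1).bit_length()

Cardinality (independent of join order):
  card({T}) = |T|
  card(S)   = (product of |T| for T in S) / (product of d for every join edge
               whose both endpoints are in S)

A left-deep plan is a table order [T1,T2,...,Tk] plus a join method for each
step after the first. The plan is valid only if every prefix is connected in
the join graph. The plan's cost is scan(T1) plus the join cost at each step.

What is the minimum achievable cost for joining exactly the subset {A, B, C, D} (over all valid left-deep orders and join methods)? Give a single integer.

3440

Selinger DP over subsets of {A,B,C,D}:
  {A}: scan cost=20, card=20
  {C}: scan cost=80, card=80
  {B}: scan cost=500, card=500
  {D}: scan cost=80, card=80
  {AC}: card=800; try (A,hash)→360, (C,merge)→780, (A,merge)→840, (C,nl_idx)→960, (C,hash)→1160, (C,nl)→1620 …(+1); best=360 via (A,hash)
  {AB}: card=100; try (B,nl_idx)→300, (A,hash)→1200, (B,merge)→5140, (A,merge)→5620, (B,hash)→9040, (B,nl)→10020 …(+1); best=300 via (B,nl_idx)
  {AD}: card=160; try (D,nl_idx)→320, (A,hash)→360, (D,merge)→780, (A,merge)→840, (D,hash)→1160, (D,nl)→1620 …(+1); best=320 via (D,nl_idx)
  {ABC}: card=4000; try (C,hash)→1520, (C,merge)→1740, (C,nl_idx)→5000, (C,nl)→8300, (B,hash)→10160, (B,nl_idx)→11560 …(+2); best=1520 via (C,hash)
  {ACD}: card=6400; try (C,hash)→1600, (D,hash)→2280, (C,merge)→2400, (C,nl_idx)→7840, (D,merge)→9800, (D,nl_idx)→12360 …(+2); best=1600 via (C,hash)
  {ABD}: card=800; try (D,hash)→1520, (D,merge)→1740, (D,nl_idx)→1800, (B,nl_idx)→2560, (B,merge)→6760, (D,nl)→8300 …(+2); best=1520 via (D,hash)
  {ABCD}: card=32000; try (C,hash)→3440, (D,hash)→6640, (C,merge)→10960, (B,hash)→17000, (C,nl_idx)→39120, (D,merge)→54160 …(+6); best=3440 via (C,hash)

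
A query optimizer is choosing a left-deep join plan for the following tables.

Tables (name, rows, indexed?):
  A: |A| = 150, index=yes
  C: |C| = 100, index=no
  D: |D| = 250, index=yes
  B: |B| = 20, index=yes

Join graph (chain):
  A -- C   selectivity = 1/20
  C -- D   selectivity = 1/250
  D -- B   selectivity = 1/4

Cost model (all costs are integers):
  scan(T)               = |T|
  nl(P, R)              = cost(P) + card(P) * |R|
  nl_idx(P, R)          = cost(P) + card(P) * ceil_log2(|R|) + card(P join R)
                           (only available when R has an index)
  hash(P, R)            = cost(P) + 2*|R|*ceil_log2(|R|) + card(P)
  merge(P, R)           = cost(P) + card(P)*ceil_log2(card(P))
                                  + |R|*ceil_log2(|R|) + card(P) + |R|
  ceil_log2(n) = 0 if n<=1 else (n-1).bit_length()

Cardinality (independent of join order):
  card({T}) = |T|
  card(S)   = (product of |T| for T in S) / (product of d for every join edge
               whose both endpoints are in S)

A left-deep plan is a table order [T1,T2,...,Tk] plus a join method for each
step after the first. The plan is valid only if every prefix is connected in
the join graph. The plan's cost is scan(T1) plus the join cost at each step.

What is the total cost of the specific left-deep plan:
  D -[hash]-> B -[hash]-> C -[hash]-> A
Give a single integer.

step 1: scan D: cost=250, card=250
step 2: join B via hash
    card(P join B) = 250*20/(4) = 1250
    cost = 250 + 2*20*5 + 250 = 700
step 3: join C via hash
    card(P join C) = 1250*100/(250) = 500
    cost = 700 + 2*100*7 + 1250 = 3350
step 4: join A via hash
    card(P join A) = 500*150/(20) = 3750
    cost = 3350 + 2*150*8 + 500 = 6250

6250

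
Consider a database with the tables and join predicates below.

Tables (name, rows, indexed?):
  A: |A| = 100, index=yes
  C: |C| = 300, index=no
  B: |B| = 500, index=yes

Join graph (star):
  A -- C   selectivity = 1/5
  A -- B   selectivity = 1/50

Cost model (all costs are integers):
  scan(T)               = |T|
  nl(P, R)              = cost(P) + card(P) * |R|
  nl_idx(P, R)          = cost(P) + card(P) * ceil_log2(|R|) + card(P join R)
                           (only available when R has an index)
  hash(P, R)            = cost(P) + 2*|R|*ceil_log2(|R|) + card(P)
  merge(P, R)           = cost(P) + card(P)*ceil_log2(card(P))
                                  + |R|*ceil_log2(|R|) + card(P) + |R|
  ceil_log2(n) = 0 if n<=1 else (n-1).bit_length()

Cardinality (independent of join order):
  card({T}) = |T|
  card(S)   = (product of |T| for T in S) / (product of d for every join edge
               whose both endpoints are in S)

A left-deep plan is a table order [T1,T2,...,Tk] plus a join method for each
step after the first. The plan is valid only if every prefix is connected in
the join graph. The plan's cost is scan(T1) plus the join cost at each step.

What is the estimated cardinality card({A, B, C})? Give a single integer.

60000

Tables in S: A(100), B(500), C(300)
Edges inside S: A-C(d=5), A-B(d=50)
numerator = 100 * 500 * 300 = 15000000
denominator = 5 * 50 = 250
card(S) = 15000000 / 250 = 60000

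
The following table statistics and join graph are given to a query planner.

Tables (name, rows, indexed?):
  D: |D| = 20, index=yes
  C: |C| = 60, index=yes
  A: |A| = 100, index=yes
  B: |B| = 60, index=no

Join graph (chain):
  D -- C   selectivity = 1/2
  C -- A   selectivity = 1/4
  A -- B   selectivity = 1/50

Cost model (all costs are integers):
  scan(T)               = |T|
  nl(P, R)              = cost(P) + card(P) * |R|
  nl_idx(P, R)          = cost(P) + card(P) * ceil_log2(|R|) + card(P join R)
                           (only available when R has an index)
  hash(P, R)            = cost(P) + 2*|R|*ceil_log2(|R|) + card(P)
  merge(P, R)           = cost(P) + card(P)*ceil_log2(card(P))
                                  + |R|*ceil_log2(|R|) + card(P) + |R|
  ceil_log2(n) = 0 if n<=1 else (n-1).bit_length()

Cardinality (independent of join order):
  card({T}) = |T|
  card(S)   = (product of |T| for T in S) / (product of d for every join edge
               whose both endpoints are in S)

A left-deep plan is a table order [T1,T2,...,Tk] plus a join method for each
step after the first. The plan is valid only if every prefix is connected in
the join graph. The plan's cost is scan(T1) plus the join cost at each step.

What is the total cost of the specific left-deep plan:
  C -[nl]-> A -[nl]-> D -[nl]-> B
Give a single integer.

936060

step 1: scan C: cost=60, card=60
step 2: join A via nl
    card(P join A) = 60*100/(4) = 1500
    cost = 60 + 60*100 = 6060
step 3: join D via nl
    card(P join D) = 1500*20/(2) = 15000
    cost = 6060 + 1500*20 = 36060
step 4: join B via nl
    card(P join B) = 15000*60/(50) = 18000
    cost = 36060 + 15000*60 = 936060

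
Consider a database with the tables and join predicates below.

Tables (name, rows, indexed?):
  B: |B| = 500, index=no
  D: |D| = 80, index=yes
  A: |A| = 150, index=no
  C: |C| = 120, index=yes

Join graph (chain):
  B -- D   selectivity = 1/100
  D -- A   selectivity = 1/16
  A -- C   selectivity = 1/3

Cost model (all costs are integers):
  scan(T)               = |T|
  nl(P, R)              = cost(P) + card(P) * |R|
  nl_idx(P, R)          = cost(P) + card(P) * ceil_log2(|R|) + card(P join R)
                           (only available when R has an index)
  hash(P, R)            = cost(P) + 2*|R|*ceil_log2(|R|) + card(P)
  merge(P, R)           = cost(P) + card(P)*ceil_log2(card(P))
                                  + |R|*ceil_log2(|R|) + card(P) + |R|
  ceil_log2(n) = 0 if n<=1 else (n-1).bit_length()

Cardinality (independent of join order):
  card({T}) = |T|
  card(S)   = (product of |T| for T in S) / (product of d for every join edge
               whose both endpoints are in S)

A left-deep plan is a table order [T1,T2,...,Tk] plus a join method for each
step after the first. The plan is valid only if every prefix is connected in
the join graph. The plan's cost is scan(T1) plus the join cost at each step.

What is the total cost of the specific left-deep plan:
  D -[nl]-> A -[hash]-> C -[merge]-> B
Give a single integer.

step 1: scan D: cost=80, card=80
step 2: join A via nl
    card(P join A) = 80*150/(16) = 750
    cost = 80 + 80*150 = 12080
step 3: join C via hash
    card(P join C) = 750*120/(3) = 30000
    cost = 12080 + 2*120*7 + 750 = 14510
step 4: join B via merge
    card(P join B) = 30000*500/(100) = 150000
    cost = 14510 + 30000*15 + 500*9 + 30000 + 500 = 499510

499510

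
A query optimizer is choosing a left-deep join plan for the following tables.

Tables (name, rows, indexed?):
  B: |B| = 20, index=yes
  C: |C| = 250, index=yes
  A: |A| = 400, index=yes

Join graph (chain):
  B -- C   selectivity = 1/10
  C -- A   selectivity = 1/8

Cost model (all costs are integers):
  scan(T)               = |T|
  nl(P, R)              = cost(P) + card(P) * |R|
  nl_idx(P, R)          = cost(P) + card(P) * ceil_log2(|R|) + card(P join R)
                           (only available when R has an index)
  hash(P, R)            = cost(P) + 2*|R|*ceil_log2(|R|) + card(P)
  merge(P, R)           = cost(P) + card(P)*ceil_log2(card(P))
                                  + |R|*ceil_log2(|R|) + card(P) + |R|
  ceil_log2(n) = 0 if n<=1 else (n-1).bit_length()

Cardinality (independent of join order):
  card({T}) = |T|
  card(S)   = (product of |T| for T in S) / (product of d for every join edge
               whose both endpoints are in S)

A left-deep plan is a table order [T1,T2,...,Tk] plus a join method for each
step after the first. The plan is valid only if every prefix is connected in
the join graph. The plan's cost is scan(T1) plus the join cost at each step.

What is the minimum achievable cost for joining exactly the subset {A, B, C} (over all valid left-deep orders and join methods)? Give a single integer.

Selinger DP over subsets of {A,B,C}:
  {B}: scan cost=20, card=20
  {C}: scan cost=250, card=250
  {A}: scan cost=400, card=400
  {BC}: card=500; try (C,nl_idx)→680, (B,hash)→700, (B,nl_idx)→2000, (C,merge)→2390, (B,merge)→2620, (C,hash)→4040 …(+2); best=680 via (C,nl_idx)
  {AC}: card=12500; try (C,hash)→4800, (A,merge)→6500, (C,merge)→6650, (A,hash)→7700, (A,nl_idx)→15000, (C,nl_idx)→16100 …(+2); best=4800 via (C,hash)
  {ABC}: card=25000; try (A,hash)→8380, (A,merge)→9680, (B,hash)→17500, (A,nl_idx)→30180, (B,nl_idx)→92300, (B,merge)→192420 …(+2); best=8380 via (A,hash)

8380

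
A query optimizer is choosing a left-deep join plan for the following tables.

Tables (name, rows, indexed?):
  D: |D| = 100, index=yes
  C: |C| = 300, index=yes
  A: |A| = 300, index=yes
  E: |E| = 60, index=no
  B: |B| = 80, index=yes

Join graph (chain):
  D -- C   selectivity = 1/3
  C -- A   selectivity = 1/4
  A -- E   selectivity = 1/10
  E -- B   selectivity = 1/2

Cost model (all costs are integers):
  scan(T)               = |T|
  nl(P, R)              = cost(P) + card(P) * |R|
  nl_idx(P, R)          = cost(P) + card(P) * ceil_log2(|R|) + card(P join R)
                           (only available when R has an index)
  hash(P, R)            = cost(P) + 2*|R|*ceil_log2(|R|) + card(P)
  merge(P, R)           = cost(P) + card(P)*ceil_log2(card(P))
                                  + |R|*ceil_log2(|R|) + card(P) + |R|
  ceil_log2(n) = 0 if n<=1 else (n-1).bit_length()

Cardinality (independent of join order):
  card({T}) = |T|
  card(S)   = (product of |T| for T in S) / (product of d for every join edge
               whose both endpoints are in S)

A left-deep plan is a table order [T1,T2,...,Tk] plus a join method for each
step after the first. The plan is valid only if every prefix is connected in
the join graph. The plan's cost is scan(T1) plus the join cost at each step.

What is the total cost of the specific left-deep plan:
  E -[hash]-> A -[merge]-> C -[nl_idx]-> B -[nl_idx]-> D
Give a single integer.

step 1: scan E: cost=60, card=60
step 2: join A via hash
    card(P join A) = 60*300/(10) = 1800
    cost = 60 + 2*300*9 + 60 = 5520
step 3: join C via merge
    card(P join C) = 1800*300/(4) = 135000
    cost = 5520 + 1800*11 + 300*9 + 1800 + 300 = 30120
step 4: join B via nl_idx
    card(P join B) = 135000*80/(2) = 5400000
    cost = 30120 + 135000*7 + 5400000 = 6375120
step 5: join D via nl_idx
    card(P join D) = 5400000*100/(3) = 180000000
    cost = 6375120 + 5400000*7 + 180000000 = 224175120

224175120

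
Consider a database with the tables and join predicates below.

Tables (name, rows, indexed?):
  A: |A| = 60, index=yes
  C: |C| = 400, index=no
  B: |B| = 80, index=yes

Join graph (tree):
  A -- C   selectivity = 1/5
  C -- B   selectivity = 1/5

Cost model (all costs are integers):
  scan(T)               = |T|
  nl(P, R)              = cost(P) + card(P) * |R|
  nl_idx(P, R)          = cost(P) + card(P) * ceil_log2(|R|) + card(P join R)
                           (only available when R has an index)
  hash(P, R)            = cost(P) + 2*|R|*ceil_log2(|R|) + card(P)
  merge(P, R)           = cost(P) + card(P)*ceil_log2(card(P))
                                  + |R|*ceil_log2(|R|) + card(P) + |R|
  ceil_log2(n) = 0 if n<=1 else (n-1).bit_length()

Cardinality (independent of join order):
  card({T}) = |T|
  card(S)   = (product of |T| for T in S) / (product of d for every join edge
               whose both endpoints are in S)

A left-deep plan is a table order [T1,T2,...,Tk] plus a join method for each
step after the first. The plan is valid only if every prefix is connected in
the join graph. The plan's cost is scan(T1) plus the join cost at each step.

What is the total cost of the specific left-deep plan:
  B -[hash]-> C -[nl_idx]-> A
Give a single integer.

122560

step 1: scan B: cost=80, card=80
step 2: join C via hash
    card(P join C) = 80*400/(5) = 6400
    cost = 80 + 2*400*9 + 80 = 7360
step 3: join A via nl_idx
    card(P join A) = 6400*60/(5) = 76800
    cost = 7360 + 6400*6 + 76800 = 122560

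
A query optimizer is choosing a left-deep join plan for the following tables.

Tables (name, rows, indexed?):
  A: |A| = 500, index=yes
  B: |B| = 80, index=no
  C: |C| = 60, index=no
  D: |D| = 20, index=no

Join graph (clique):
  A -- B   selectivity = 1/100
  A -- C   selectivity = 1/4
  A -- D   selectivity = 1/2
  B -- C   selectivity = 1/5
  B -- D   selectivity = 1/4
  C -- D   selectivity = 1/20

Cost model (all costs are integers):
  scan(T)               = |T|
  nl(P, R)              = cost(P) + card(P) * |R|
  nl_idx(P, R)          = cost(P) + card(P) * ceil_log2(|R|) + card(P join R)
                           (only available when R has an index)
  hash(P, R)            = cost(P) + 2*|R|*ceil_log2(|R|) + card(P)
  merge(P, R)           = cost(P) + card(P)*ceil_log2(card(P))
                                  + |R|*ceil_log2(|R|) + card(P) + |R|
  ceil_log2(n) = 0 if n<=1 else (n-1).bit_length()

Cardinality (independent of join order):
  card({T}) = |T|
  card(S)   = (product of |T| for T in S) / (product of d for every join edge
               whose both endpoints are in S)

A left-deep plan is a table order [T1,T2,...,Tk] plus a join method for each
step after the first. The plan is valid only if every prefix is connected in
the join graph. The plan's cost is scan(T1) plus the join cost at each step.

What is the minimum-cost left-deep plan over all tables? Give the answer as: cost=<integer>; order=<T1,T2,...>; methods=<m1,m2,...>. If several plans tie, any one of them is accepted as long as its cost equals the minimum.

cost=3520; order=B,A,D,C; methods=nl_idx,hash,hash

Selinger DP (subsets sized 1..n):
  {A}: scan cost=500, card=500
  {B}: scan cost=80, card=80
  {C}: scan cost=60, card=60
  {D}: scan cost=20, card=20
  {AB}: card=400; try (A,nl_idx)→1200, (B,hash)→2120, (A,merge)→5720, (B,merge)→6140, (A,hash)→9160, (A,nl)→40080 …(+1); best=1200 via (A,nl_idx)
  {AC}: card=7500; try (C,hash)→1720, (A,merge)→5480, (C,merge)→5920, (A,nl_idx)→8100, (A,hash)→9120, (A,nl)→30060 …(+1); best=1720 via (C,hash)
  {AD}: card=5000; try (D,hash)→1200, (A,merge)→5140, (A,nl_idx)→5200, (D,merge)→5620, (A,hash)→9040, (A,nl)→10020 …(+1); best=1200 via (D,hash)
  {BC}: card=960; try (C,hash)→880, (B,merge)→1120, (C,merge)→1140, (B,hash)→1240, (B,nl)→4860, (C,nl)→4880; best=880 via (C,hash)
  {BD}: card=400; try (D,hash)→360, (B,merge)→780, (D,merge)→840, (B,hash)→1160, (B,nl)→1620, (D,nl)→1680; best=360 via (D,hash)
  {CD}: card=60; try (D,hash)→320, (C,merge)→560, (D,merge)→600, (C,hash)→760, (C,nl)→1220, (D,nl)→1260; best=320 via (D,hash)
  {ABC}: card=1200; try (C,hash)→2320, (C,merge)→5620, (B,hash)→10340, (A,nl_idx)→10720, (A,hash)→10840, (A,merge)→16440 …(+4); best=2320 via (C,hash)
  {ABD}: card=1000; try (D,hash)→1800, (A,nl_idx)→4960, (D,merge)→5320, (B,hash)→7320, (D,nl)→9200, (A,merge)→9360 …(+4); best=1800 via (D,hash)
  {ACD}: card=3750; try (A,nl_idx)→4610, (A,merge)→5740, (C,hash)→6920, (A,hash)→9380, (D,hash)→9420, (A,nl)→30320 …(+4); best=4610 via (A,nl_idx)
  {BCD}: card=240; try (B,merge)→1380, (C,hash)→1480, (B,hash)→1500, (D,hash)→2040, (C,merge)→4780, (B,nl)→5120 …(+3); best=1380 via (B,merge)
  {ABCD}: card=150; try (C,hash)→3520, (A,nl_idx)→3690, (D,hash)→3720, (A,merge)→8540, (B,hash)→9480, (A,hash)→10620 …(+7); best=3520 via (C,hash)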